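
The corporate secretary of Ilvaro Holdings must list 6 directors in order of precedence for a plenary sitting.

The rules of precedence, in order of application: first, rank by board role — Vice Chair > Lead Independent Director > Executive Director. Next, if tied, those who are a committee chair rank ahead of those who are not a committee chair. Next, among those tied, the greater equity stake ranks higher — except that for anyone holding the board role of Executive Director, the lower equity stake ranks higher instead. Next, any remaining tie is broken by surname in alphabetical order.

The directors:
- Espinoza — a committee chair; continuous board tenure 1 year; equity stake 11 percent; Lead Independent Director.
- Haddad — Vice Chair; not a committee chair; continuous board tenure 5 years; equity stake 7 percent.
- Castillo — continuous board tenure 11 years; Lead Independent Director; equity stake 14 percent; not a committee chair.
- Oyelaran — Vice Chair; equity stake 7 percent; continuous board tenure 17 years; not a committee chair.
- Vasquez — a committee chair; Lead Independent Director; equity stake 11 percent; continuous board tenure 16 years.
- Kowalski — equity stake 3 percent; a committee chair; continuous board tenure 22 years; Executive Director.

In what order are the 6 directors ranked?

By board role: Haddad and Oyelaran (Vice Chair); then Espinoza, Vasquez and Castillo (Lead Independent Director); then Kowalski (Executive Director).
Haddad and Oyelaran are each not a committee chair, so the next rule applies.
Haddad and Oyelaran both have equity stake 7 percent, so the next rule applies.
Among Haddad and Oyelaran, alphabetically by surname: Haddad before Oyelaran.
Among Espinoza, Vasquez and Castillo, a committee chair before not a committee chair: Espinoza and Vasquez (a committee chair) before Castillo (not a committee chair).
Espinoza and Vasquez both have equity stake 11 percent, so the next rule applies.
Among Espinoza and Vasquez, alphabetically by surname: Espinoza before Vasquez.
Full order: Haddad, Oyelaran, Espinoza, Vasquez, Castillo, Kowalski.

Haddad, Oyelaran, Espinoza, Vasquez, Castillo, Kowalski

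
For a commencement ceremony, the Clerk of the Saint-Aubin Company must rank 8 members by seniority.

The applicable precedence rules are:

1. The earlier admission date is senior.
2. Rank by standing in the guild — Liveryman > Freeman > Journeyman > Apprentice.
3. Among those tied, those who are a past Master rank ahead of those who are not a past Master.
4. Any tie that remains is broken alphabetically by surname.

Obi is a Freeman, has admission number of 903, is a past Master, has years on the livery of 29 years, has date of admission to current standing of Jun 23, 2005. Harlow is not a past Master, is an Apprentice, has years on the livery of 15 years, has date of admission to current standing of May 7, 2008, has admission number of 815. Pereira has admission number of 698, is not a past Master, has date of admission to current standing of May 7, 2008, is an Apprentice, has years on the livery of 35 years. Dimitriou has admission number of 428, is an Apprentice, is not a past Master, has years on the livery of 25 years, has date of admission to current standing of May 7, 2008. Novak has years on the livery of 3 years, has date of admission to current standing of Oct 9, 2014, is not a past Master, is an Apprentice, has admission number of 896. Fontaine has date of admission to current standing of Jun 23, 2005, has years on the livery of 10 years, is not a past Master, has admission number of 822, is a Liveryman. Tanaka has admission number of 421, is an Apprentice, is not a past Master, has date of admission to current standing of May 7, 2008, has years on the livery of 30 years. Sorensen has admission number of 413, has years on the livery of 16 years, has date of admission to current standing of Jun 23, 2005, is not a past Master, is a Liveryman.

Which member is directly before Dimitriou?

By date of admission to current standing (earlier first): Fontaine, Sorensen and Obi (each Jun 23, 2005); then Dimitriou, Harlow, Pereira and Tanaka (each May 7, 2008); then Novak (Oct 9, 2014).
Among Fontaine, Sorensen and Obi, by standing in the guild: Fontaine and Sorensen (Liveryman) before Obi (Freeman).
Fontaine and Sorensen are each not a past Master, so the next rule applies.
Among Fontaine and Sorensen, alphabetically by surname: Fontaine before Sorensen.
Dimitriou, Harlow, Pereira and Tanaka are each Apprentice, so the next rule applies.
Dimitriou, Harlow, Pereira and Tanaka are each not a past Master, so the next rule applies.
Among Dimitriou, Harlow, Pereira and Tanaka, alphabetically by surname: Dimitriou before Harlow before Pereira before Tanaka.
Order: Fontaine, Sorensen, Obi, Dimitriou, Harlow, Pereira, Tanaka, Novak.

Obi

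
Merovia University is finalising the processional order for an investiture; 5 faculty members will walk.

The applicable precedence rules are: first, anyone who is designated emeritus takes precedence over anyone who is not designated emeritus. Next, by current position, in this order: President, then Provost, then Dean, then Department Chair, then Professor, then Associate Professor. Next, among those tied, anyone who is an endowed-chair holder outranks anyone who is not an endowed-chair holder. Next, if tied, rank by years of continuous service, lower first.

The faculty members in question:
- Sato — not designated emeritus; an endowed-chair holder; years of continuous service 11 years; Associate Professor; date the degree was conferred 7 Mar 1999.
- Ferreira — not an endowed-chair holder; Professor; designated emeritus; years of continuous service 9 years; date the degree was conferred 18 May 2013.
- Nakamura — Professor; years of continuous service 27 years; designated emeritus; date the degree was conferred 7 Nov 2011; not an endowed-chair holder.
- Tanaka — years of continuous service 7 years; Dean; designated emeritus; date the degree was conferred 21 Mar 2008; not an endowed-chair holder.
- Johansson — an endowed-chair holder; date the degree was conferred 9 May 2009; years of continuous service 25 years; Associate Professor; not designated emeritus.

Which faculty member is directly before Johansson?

By the first rule: Tanaka, Ferreira and Nakamura (each designated emeritus); then Sato and Johansson (both not designated emeritus).
Among Tanaka, Ferreira and Nakamura, by current position: Tanaka (Dean) before Ferreira and Nakamura (Professor).
Ferreira and Nakamura are each not an endowed-chair holder, so the next rule applies.
Among Ferreira and Nakamura, by years of continuous service (lower first): Ferreira (9 years) before Nakamura (27 years).
Sato and Johansson are each Associate Professor, so the next rule applies.
Sato and Johansson are each an endowed-chair holder, so the next rule applies.
Among Sato and Johansson, by years of continuous service (lower first): Sato (11 years) before Johansson (25 years).
Order: Tanaka, Ferreira, Nakamura, Sato, Johansson.

Sato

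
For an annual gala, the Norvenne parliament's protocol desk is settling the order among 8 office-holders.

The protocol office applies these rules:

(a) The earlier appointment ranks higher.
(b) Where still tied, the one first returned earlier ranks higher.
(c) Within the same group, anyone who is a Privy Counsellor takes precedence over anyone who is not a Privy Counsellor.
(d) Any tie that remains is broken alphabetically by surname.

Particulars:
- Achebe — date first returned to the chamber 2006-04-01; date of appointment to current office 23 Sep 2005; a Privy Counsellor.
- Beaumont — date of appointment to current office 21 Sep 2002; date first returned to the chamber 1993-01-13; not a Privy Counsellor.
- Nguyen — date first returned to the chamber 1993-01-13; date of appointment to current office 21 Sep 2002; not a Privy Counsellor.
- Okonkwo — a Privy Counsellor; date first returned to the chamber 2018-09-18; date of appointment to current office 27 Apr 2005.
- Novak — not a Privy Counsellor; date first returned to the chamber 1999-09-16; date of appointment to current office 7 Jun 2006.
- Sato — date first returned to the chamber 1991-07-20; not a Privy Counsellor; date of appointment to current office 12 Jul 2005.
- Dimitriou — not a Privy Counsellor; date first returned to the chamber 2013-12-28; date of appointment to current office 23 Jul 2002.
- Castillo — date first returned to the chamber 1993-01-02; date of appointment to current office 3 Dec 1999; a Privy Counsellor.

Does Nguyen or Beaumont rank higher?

By date of appointment to current office (earlier first): Castillo (3 Dec 1999); then Dimitriou (23 Jul 2002); then Beaumont and Nguyen (both 21 Sep 2002); then Okonkwo (27 Apr 2005); then Sato (12 Jul 2005); then Achebe (23 Sep 2005); then Novak (7 Jun 2006).
Beaumont and Nguyen both have date first returned to the chamber 1993-01-13, so the next rule applies.
Beaumont and Nguyen are each not a Privy Counsellor, so the next rule applies.
Among Beaumont and Nguyen, alphabetically by surname: Beaumont before Nguyen.
So Beaumont takes precedence.

Beaumont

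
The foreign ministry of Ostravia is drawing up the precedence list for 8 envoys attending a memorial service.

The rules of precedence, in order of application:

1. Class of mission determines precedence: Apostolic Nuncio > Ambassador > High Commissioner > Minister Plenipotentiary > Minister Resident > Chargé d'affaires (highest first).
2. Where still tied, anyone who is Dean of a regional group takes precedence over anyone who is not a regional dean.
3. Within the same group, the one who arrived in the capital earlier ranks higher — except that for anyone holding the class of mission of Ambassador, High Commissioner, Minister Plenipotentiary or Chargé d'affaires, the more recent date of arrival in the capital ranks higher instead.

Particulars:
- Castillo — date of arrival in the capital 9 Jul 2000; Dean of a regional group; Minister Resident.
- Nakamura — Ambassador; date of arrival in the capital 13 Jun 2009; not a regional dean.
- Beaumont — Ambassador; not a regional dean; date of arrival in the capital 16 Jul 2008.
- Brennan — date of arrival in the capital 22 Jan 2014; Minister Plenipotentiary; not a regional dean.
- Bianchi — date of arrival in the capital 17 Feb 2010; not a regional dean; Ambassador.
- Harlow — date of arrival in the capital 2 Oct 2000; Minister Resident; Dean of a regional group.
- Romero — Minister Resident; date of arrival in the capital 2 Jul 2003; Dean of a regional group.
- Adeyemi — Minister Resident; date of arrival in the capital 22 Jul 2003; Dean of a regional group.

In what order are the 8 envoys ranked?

By class of mission: Bianchi, Nakamura and Beaumont (Ambassador); then Brennan (Minister Plenipotentiary); then Castillo, Harlow, Romero and Adeyemi (Minister Resident).
Bianchi, Nakamura and Beaumont are each not a regional dean, so the next rule applies.
Among Bianchi, Nakamura and Beaumont, by date of arrival in the capital (later first) (reversed rule for this group): Bianchi (17 Feb 2010) before Nakamura (13 Jun 2009) before Beaumont (16 Jul 2008).
Castillo, Harlow, Romero and Adeyemi are each Dean of a regional group, so the next rule applies.
Among Castillo, Harlow, Romero and Adeyemi, by date of arrival in the capital (earlier first): Castillo (9 Jul 2000) before Harlow (2 Oct 2000) before Romero (2 Jul 2003) before Adeyemi (22 Jul 2003).
Full order: Bianchi, Nakamura, Beaumont, Brennan, Castillo, Harlow, Romero, Adeyemi.

Bianchi, Nakamura, Beaumont, Brennan, Castillo, Harlow, Romero, Adeyemi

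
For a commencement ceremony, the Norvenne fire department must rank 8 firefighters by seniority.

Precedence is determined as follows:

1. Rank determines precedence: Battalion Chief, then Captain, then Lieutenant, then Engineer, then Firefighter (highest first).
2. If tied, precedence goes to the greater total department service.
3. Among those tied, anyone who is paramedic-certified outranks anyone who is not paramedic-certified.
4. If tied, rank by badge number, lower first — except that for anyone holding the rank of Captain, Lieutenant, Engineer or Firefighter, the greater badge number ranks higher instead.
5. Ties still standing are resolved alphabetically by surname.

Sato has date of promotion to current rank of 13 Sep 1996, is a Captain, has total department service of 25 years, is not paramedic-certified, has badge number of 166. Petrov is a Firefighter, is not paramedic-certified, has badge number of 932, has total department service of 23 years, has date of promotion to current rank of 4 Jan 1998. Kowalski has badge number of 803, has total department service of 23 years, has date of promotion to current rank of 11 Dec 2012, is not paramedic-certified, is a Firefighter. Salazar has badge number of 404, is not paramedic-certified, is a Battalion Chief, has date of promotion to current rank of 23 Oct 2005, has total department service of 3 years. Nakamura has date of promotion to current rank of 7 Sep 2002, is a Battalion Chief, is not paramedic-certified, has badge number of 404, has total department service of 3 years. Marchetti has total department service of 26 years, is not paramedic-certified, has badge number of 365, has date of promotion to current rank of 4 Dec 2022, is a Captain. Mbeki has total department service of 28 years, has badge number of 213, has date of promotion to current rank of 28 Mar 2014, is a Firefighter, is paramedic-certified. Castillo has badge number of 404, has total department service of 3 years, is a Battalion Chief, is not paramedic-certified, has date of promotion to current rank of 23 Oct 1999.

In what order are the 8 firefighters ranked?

Castillo, Nakamura, Salazar, Marchetti, Sato, Mbeki, Petrov, Kowalski

By rank: Castillo, Nakamura and Salazar (Battalion Chief); then Marchetti and Sato (Captain); then Mbeki, Petrov and Kowalski (Firefighter).
Castillo, Nakamura and Salazar all have total department service 3 years, so the next rule applies.
Castillo, Nakamura and Salazar are each not paramedic-certified, so the next rule applies.
Castillo, Nakamura and Salazar all have badge number 404, so the next rule applies.
Among Castillo, Nakamura and Salazar, alphabetically by surname: Castillo before Nakamura before Salazar.
Among Marchetti and Sato, by total department service (higher first): Marchetti (26 years) before Sato (25 years).
Among Mbeki, Petrov and Kowalski, by total department service (higher first): Mbeki (28 years) before Petrov and Kowalski (23 years).
Petrov and Kowalski are each not paramedic-certified, so the next rule applies.
Among Petrov and Kowalski, by badge number (higher first) (reversed rule for this group): Petrov (932) before Kowalski (803).
Full order: Castillo, Nakamura, Salazar, Marchetti, Sato, Mbeki, Petrov, Kowalski.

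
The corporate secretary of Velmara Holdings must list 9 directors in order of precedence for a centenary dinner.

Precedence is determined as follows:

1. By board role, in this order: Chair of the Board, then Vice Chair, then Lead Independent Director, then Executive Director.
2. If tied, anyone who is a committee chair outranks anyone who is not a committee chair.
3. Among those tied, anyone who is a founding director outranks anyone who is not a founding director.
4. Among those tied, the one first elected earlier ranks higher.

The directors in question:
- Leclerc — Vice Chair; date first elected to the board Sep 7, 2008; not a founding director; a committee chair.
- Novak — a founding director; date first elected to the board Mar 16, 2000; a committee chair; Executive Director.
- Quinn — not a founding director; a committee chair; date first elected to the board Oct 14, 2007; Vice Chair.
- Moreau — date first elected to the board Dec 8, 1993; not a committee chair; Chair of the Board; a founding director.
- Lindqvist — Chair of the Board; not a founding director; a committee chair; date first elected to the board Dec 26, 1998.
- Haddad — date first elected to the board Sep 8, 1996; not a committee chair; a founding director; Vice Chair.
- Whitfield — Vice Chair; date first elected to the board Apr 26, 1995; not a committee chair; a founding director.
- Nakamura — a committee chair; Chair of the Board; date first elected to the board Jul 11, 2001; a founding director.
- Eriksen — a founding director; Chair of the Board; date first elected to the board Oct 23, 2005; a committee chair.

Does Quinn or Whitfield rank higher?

Quinn

By board role: Nakamura, Eriksen, Lindqvist and Moreau (Chair of the Board); then Quinn, Leclerc, Whitfield and Haddad (Vice Chair); then Novak (Executive Director).
Among Nakamura, Eriksen, Lindqvist and Moreau, a committee chair before not a committee chair: Nakamura, Eriksen and Lindqvist (a committee chair) before Moreau (not a committee chair).
Among Nakamura, Eriksen and Lindqvist, a founding director before not a founding director: Nakamura and Eriksen (a founding director) before Lindqvist (not a founding director).
Among Nakamura and Eriksen, by date first elected to the board (earlier first): Nakamura (Jul 11, 2001) before Eriksen (Oct 23, 2005).
Among Quinn, Leclerc, Whitfield and Haddad, a committee chair before not a committee chair: Quinn and Leclerc (a committee chair) before Whitfield and Haddad (not a committee chair).
Quinn and Leclerc are each not a founding director, so the next rule applies.
Among Quinn and Leclerc, by date first elected to the board (earlier first): Quinn (Oct 14, 2007) before Leclerc (Sep 7, 2008).
Whitfield and Haddad are each a founding director, so the next rule applies.
Among Whitfield and Haddad, by date first elected to the board (earlier first): Whitfield (Apr 26, 1995) before Haddad (Sep 8, 1996).
So Quinn takes precedence.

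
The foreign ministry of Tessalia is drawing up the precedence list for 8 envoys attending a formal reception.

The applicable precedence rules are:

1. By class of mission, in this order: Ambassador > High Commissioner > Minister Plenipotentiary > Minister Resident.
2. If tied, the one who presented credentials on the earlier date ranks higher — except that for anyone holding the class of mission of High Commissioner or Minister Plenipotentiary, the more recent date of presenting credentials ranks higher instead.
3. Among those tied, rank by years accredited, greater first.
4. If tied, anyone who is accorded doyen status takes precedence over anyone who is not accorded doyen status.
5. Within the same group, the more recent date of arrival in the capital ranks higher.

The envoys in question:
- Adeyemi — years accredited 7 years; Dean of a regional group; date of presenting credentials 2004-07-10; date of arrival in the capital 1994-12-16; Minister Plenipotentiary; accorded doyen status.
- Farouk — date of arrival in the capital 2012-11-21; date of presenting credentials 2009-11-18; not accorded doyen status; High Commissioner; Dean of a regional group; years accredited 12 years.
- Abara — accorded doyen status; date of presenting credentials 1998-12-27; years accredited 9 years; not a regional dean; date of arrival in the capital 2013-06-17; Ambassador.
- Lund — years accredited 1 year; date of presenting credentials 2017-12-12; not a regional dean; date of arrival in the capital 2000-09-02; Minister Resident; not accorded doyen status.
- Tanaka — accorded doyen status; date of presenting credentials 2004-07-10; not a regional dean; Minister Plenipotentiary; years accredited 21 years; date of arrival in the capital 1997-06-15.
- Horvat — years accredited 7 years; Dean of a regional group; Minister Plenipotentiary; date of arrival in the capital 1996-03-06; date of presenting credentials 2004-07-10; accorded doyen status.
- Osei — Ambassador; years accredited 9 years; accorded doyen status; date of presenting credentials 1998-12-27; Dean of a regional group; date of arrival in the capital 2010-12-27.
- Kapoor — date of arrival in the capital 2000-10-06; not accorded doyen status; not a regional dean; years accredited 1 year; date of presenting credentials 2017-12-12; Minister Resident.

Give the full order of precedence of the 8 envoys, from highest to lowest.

By class of mission: Abara and Osei (Ambassador); then Farouk (High Commissioner); then Tanaka, Horvat and Adeyemi (Minister Plenipotentiary); then Kapoor and Lund (Minister Resident).
Abara and Osei both have date of presenting credentials 1998-12-27, so the next rule applies.
Abara and Osei both have years accredited 9 years, so the next rule applies.
Abara and Osei are each accorded doyen status, so the next rule applies.
Among Abara and Osei, by date of arrival in the capital (later first): Abara (2013-06-17) before Osei (2010-12-27).
Tanaka, Horvat and Adeyemi all have date of presenting credentials 2004-07-10, so the next rule applies.
Among Tanaka, Horvat and Adeyemi, by years accredited (higher first): Tanaka (21 years) before Horvat and Adeyemi (7 years).
Horvat and Adeyemi are each accorded doyen status, so the next rule applies.
Among Horvat and Adeyemi, by date of arrival in the capital (later first): Horvat (1996-03-06) before Adeyemi (1994-12-16).
Kapoor and Lund both have date of presenting credentials 2017-12-12, so the next rule applies.
Kapoor and Lund both have years accredited 1 year, so the next rule applies.
Kapoor and Lund are each not accorded doyen status, so the next rule applies.
Among Kapoor and Lund, by date of arrival in the capital (later first): Kapoor (2000-10-06) before Lund (2000-09-02).
Full order: Abara, Osei, Farouk, Tanaka, Horvat, Adeyemi, Kapoor, Lund.

Abara, Osei, Farouk, Tanaka, Horvat, Adeyemi, Kapoor, Lund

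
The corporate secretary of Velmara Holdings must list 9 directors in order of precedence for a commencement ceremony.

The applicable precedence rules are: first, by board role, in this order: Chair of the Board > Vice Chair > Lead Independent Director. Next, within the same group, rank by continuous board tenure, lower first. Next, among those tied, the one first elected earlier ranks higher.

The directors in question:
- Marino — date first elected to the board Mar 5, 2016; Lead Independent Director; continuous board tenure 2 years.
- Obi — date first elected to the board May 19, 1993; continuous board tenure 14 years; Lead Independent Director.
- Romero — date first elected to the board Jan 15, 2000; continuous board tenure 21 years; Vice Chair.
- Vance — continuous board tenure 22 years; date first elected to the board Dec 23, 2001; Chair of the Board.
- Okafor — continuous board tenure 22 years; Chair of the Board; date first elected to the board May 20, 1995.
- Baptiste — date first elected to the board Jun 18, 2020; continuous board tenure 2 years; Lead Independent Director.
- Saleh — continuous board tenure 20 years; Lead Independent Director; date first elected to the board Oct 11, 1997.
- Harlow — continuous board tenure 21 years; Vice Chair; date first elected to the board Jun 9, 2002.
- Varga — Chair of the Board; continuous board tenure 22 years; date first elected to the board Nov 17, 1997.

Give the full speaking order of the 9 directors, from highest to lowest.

Okafor, Varga, Vance, Romero, Harlow, Marino, Baptiste, Obi, Saleh

By board role: Okafor, Varga and Vance (Chair of the Board); then Romero and Harlow (Vice Chair); then Marino, Baptiste, Obi and Saleh (Lead Independent Director).
Okafor, Varga and Vance all have continuous board tenure 22 years, so the next rule applies.
Among Okafor, Varga and Vance, by date first elected to the board (earlier first): Okafor (May 20, 1995) before Varga (Nov 17, 1997) before Vance (Dec 23, 2001).
Romero and Harlow both have continuous board tenure 21 years, so the next rule applies.
Among Romero and Harlow, by date first elected to the board (earlier first): Romero (Jan 15, 2000) before Harlow (Jun 9, 2002).
Among Marino, Baptiste, Obi and Saleh, by continuous board tenure (lower first): Marino and Baptiste (2 years) before Obi (14 years) before Saleh (20 years).
Among Marino and Baptiste, by date first elected to the board (earlier first): Marino (Mar 5, 2016) before Baptiste (Jun 18, 2020).
Full order: Okafor, Varga, Vance, Romero, Harlow, Marino, Baptiste, Obi, Saleh.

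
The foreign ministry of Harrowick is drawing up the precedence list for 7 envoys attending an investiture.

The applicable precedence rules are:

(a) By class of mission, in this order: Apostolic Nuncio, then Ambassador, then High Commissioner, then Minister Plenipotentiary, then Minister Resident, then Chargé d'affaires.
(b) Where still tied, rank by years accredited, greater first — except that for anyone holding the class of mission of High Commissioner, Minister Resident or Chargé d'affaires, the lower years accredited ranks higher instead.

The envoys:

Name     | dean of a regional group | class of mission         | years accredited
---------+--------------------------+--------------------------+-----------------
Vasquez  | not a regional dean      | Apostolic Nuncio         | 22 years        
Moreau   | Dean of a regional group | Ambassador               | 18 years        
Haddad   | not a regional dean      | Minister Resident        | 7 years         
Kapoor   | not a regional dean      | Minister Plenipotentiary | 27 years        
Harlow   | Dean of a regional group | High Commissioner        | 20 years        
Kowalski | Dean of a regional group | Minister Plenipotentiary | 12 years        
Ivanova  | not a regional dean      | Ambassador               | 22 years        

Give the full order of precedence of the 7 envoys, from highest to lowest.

By class of mission: Vasquez (Apostolic Nuncio); then Ivanova and Moreau (Ambassador); then Harlow (High Commissioner); then Kapoor and Kowalski (Minister Plenipotentiary); then Haddad (Minister Resident).
Among Ivanova and Moreau, by years accredited (higher first): Ivanova (22 years) before Moreau (18 years).
Among Kapoor and Kowalski, by years accredited (higher first): Kapoor (27 years) before Kowalski (12 years).
Full order: Vasquez, Ivanova, Moreau, Harlow, Kapoor, Kowalski, Haddad.

Vasquez, Ivanova, Moreau, Harlow, Kapoor, Kowalski, Haddad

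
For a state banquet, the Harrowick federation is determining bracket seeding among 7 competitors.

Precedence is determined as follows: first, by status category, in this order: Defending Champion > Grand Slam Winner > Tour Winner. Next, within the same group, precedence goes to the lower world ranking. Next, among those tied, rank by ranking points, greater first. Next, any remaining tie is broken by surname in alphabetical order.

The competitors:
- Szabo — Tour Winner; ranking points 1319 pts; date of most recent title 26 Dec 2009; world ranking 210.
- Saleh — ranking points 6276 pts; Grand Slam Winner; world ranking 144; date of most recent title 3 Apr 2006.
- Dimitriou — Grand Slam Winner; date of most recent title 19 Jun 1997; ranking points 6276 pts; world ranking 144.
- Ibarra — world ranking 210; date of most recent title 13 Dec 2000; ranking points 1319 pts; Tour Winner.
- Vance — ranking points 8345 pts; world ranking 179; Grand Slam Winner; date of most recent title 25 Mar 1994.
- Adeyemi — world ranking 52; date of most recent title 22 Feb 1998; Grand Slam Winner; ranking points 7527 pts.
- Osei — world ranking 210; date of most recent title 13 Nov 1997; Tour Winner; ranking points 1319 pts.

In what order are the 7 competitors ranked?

By status category: Adeyemi, Dimitriou, Saleh and Vance (Grand Slam Winner); then Ibarra, Osei and Szabo (Tour Winner).
Among Adeyemi, Dimitriou, Saleh and Vance, by world ranking (lower first): Adeyemi (52) before Dimitriou and Saleh (144) before Vance (179).
Dimitriou and Saleh both have ranking points 6276 pts, so the next rule applies.
Among Dimitriou and Saleh, alphabetically by surname: Dimitriou before Saleh.
Ibarra, Osei and Szabo all have world ranking 210, so the next rule applies.
Ibarra, Osei and Szabo all have ranking points 1319 pts, so the next rule applies.
Among Ibarra, Osei and Szabo, alphabetically by surname: Ibarra before Osei before Szabo.
Full order: Adeyemi, Dimitriou, Saleh, Vance, Ibarra, Osei, Szabo.

Adeyemi, Dimitriou, Saleh, Vance, Ibarra, Osei, Szabo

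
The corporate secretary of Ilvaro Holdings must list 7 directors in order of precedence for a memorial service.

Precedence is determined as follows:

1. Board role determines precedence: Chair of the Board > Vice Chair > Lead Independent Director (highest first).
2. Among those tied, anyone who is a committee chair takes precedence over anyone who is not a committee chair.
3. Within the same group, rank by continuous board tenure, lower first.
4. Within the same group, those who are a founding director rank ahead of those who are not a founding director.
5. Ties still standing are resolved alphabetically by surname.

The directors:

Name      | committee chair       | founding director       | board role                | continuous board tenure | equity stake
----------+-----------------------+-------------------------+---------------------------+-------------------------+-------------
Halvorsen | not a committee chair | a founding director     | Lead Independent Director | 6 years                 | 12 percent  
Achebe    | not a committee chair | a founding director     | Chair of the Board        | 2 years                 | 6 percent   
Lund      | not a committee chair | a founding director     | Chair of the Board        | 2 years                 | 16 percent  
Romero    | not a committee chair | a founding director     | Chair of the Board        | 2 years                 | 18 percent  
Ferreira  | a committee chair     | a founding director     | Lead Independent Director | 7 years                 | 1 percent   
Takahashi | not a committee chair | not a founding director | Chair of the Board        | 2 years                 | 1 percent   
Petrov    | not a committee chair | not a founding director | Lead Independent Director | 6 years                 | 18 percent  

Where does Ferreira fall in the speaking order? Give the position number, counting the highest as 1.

5

By board role: Achebe, Lund, Romero and Takahashi (Chair of the Board); then Ferreira, Halvorsen and Petrov (Lead Independent Director).
Achebe, Lund, Romero and Takahashi are each not a committee chair, so the next rule applies.
Achebe, Lund, Romero and Takahashi all have continuous board tenure 2 years, so the next rule applies.
Among Achebe, Lund, Romero and Takahashi, a founding director before not a founding director: Achebe, Lund and Romero (a founding director) before Takahashi (not a founding director).
Among Achebe, Lund and Romero, alphabetically by surname: Achebe before Lund before Romero.
Among Ferreira, Halvorsen and Petrov, a committee chair before not a committee chair: Ferreira (a committee chair) before Halvorsen and Petrov (not a committee chair).
Halvorsen and Petrov both have continuous board tenure 6 years, so the next rule applies.
Among Halvorsen and Petrov, a founding director before not a founding director: Halvorsen (a founding director) before Petrov (not a founding director).
Order: Achebe, Lund, Romero, Takahashi, Ferreira, Halvorsen, Petrov. So position 5.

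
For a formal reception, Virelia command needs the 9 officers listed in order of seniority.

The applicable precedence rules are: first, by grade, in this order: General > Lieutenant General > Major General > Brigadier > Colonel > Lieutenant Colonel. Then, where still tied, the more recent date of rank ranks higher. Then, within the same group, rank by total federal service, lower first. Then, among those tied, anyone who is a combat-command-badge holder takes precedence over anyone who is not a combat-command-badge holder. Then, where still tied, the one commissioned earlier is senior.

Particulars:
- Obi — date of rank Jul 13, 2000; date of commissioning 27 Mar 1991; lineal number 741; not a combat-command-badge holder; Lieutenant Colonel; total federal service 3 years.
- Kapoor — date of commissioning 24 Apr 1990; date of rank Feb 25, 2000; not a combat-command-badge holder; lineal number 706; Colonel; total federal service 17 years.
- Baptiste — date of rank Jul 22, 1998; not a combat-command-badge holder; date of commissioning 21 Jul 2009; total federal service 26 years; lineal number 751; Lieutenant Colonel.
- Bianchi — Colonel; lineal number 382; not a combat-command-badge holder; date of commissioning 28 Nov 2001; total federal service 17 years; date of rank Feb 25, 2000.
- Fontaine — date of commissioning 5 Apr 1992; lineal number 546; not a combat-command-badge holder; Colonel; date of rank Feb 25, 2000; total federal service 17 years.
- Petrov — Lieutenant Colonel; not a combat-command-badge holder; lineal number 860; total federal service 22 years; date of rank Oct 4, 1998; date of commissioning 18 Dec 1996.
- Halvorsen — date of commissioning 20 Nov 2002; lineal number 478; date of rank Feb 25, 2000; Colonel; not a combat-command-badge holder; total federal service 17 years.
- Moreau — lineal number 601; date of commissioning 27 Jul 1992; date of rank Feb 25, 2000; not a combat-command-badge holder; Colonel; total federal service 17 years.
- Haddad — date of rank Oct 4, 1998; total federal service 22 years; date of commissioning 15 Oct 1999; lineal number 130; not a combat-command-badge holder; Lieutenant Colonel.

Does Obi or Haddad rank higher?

By grade: Kapoor, Fontaine, Moreau, Bianchi and Halvorsen (Colonel); then Obi, Petrov, Haddad and Baptiste (Lieutenant Colonel).
Kapoor, Fontaine, Moreau, Bianchi and Halvorsen all have date of rank Feb 25, 2000, so the next rule applies.
Kapoor, Fontaine, Moreau, Bianchi and Halvorsen all have total federal service 17 years, so the next rule applies.
Kapoor, Fontaine, Moreau, Bianchi and Halvorsen are each not a combat-command-badge holder, so the next rule applies.
Among Kapoor, Fontaine, Moreau, Bianchi and Halvorsen, by date of commissioning (earlier first): Kapoor (24 Apr 1990) before Fontaine (5 Apr 1992) before Moreau (27 Jul 1992) before Bianchi (28 Nov 2001) before Halvorsen (20 Nov 2002).
Among Obi, Petrov, Haddad and Baptiste, by date of rank (later first): Obi (Jul 13, 2000) before Petrov and Haddad (Oct 4, 1998) before Baptiste (Jul 22, 1998).
Petrov and Haddad both have total federal service 22 years, so the next rule applies.
Petrov and Haddad are each not a combat-command-badge holder, so the next rule applies.
Among Petrov and Haddad, by date of commissioning (earlier first): Petrov (18 Dec 1996) before Haddad (15 Oct 1999).
So Obi takes precedence.

Obi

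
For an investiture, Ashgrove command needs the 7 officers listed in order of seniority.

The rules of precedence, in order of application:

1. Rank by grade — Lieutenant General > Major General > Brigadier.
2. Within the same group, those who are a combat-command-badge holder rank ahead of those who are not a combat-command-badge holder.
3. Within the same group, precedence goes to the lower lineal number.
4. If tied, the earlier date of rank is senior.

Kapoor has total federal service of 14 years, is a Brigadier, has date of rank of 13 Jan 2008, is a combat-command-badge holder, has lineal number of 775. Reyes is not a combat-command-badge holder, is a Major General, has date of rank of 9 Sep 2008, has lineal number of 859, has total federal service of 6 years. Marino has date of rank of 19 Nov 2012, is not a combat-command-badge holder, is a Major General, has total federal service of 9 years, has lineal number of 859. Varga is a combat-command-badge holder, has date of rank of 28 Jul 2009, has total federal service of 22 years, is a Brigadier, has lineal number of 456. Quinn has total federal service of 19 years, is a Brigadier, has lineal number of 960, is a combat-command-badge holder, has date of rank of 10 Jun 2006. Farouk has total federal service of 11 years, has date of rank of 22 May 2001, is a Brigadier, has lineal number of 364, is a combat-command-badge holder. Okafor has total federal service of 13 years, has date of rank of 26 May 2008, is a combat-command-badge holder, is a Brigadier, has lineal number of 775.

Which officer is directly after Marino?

Farouk

By grade: Reyes and Marino (Major General); then Farouk, Varga, Kapoor, Okafor and Quinn (Brigadier).
Reyes and Marino are each not a combat-command-badge holder, so the next rule applies.
Reyes and Marino both have lineal number 859, so the next rule applies.
Among Reyes and Marino, by date of rank (earlier first): Reyes (9 Sep 2008) before Marino (19 Nov 2012).
Farouk, Varga, Kapoor, Okafor and Quinn are each a combat-command-badge holder, so the next rule applies.
Among Farouk, Varga, Kapoor, Okafor and Quinn, by lineal number (lower first): Farouk (364) before Varga (456) before Kapoor and Okafor (775) before Quinn (960).
Among Kapoor and Okafor, by date of rank (earlier first): Kapoor (13 Jan 2008) before Okafor (26 May 2008).
Order: Reyes, Marino, Farouk, Varga, Kapoor, Okafor, Quinn.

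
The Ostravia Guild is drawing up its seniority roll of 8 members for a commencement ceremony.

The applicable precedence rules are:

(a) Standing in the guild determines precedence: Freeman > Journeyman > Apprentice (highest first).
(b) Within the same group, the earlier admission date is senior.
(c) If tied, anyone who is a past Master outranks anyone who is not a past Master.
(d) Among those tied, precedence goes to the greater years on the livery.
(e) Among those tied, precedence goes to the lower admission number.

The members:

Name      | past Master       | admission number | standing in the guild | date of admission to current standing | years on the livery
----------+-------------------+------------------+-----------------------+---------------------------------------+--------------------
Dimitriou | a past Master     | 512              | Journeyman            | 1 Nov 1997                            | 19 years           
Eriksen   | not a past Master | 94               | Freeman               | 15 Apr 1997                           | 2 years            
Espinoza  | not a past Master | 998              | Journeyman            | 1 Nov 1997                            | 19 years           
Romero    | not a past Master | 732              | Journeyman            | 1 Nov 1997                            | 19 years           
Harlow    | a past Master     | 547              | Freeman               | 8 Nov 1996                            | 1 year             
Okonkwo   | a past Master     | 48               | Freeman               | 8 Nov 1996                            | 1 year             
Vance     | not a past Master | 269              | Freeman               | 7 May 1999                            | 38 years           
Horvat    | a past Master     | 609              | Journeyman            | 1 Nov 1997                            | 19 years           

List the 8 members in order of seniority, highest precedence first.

By standing in the guild: Okonkwo, Harlow, Eriksen and Vance (Freeman); then Dimitriou, Horvat, Romero and Espinoza (Journeyman).
Among Okonkwo, Harlow, Eriksen and Vance, by date of admission to current standing (earlier first): Okonkwo and Harlow (8 Nov 1996) before Eriksen (15 Apr 1997) before Vance (7 May 1999).
Okonkwo and Harlow are each a past Master, so the next rule applies.
Okonkwo and Harlow both have years on the livery 1 year, so the next rule applies.
Among Okonkwo and Harlow, by admission number (lower first): Okonkwo (48) before Harlow (547).
Dimitriou, Horvat, Romero and Espinoza all have date of admission to current standing 1 Nov 1997, so the next rule applies.
Among Dimitriou, Horvat, Romero and Espinoza, a past Master before not a past Master: Dimitriou and Horvat (a past Master) before Romero and Espinoza (not a past Master).
Dimitriou and Horvat both have years on the livery 19 years, so the next rule applies.
Among Dimitriou and Horvat, by admission number (lower first): Dimitriou (512) before Horvat (609).
Romero and Espinoza both have years on the livery 19 years, so the next rule applies.
Among Romero and Espinoza, by admission number (lower first): Romero (732) before Espinoza (998).
Full order: Okonkwo, Harlow, Eriksen, Vance, Dimitriou, Horvat, Romero, Espinoza.

Okonkwo, Harlow, Eriksen, Vance, Dimitriou, Horvat, Romero, Espinoza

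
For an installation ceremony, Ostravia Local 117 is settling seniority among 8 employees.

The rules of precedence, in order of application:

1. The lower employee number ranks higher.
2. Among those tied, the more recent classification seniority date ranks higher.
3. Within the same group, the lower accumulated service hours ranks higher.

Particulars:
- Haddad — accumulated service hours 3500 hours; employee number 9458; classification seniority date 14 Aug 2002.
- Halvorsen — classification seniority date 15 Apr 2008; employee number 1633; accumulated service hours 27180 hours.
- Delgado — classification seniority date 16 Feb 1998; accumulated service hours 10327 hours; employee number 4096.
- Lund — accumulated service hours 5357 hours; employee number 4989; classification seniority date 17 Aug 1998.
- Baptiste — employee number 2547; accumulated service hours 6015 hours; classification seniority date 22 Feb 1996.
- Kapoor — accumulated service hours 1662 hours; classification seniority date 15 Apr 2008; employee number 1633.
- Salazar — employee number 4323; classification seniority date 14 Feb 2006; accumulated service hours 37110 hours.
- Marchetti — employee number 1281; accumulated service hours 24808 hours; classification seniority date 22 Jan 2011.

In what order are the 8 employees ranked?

Marchetti, Kapoor, Halvorsen, Baptiste, Delgado, Salazar, Lund, Haddad

By employee number (lower first): Marchetti (1281); then Kapoor and Halvorsen (both 1633); then Baptiste (2547); then Delgado (4096); then Salazar (4323); then Lund (4989); then Haddad (9458).
Kapoor and Halvorsen both have classification seniority date 15 Apr 2008, so the next rule applies.
Among Kapoor and Halvorsen, by accumulated service hours (lower first): Kapoor (1662 hours) before Halvorsen (27180 hours).
Full order: Marchetti, Kapoor, Halvorsen, Baptiste, Delgado, Salazar, Lund, Haddad.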